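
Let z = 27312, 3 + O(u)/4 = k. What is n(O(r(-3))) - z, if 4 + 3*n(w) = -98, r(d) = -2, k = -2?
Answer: -27346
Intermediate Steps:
O(u) = -20 (O(u) = -12 + 4*(-2) = -12 - 8 = -20)
n(w) = -34 (n(w) = -4/3 + (⅓)*(-98) = -4/3 - 98/3 = -34)
n(O(r(-3))) - z = -34 - 1*27312 = -34 - 27312 = -27346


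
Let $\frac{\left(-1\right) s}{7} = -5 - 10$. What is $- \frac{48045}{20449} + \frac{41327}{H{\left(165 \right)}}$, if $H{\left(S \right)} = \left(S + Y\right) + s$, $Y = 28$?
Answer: $\frac{830778413}{6093802} \approx 136.33$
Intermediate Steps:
$s = 105$ ($s = - 7 \left(-5 - 10\right) = \left(-7\right) \left(-15\right) = 105$)
$H{\left(S \right)} = 133 + S$ ($H{\left(S \right)} = \left(S + 28\right) + 105 = \left(28 + S\right) + 105 = 133 + S$)
$- \frac{48045}{20449} + \frac{41327}{H{\left(165 \right)}} = - \frac{48045}{20449} + \frac{41327}{133 + 165} = \left(-48045\right) \frac{1}{20449} + \frac{41327}{298} = - \frac{48045}{20449} + 41327 \cdot \frac{1}{298} = - \frac{48045}{20449} + \frac{41327}{298} = \frac{830778413}{6093802}$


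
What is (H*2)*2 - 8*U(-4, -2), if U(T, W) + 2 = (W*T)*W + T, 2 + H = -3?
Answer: 156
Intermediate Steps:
H = -5 (H = -2 - 3 = -5)
U(T, W) = -2 + T + T*W**2 (U(T, W) = -2 + ((W*T)*W + T) = -2 + ((T*W)*W + T) = -2 + (T*W**2 + T) = -2 + (T + T*W**2) = -2 + T + T*W**2)
(H*2)*2 - 8*U(-4, -2) = -5*2*2 - 8*(-2 - 4 - 4*(-2)**2) = -10*2 - 8*(-2 - 4 - 4*4) = -20 - 8*(-2 - 4 - 16) = -20 - 8*(-22) = -20 + 176 = 156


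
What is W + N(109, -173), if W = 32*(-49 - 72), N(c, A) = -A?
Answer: -3699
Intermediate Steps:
W = -3872 (W = 32*(-121) = -3872)
W + N(109, -173) = -3872 - 1*(-173) = -3872 + 173 = -3699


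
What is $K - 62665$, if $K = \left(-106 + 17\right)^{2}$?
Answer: $-54744$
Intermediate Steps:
$K = 7921$ ($K = \left(-89\right)^{2} = 7921$)
$K - 62665 = 7921 - 62665 = -54744$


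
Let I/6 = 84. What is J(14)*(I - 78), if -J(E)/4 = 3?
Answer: -5112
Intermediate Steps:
I = 504 (I = 6*84 = 504)
J(E) = -12 (J(E) = -4*3 = -12)
J(14)*(I - 78) = -12*(504 - 78) = -12*426 = -5112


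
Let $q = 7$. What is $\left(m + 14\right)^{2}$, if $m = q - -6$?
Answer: $729$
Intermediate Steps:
$m = 13$ ($m = 7 - -6 = 7 + 6 = 13$)
$\left(m + 14\right)^{2} = \left(13 + 14\right)^{2} = 27^{2} = 729$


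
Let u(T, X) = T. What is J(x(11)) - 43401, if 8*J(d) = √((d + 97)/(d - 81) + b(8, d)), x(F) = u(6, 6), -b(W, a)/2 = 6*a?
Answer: -43401 + I*√16509/120 ≈ -43401.0 + 1.0707*I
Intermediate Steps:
b(W, a) = -12*a
x(F) = 6
J(d) = √(-12*d + (97 + d)/(-81 + d))/8 (J(d) = √((d + 97)/(d - 81) - 12*d)/8 = √((97 + d)/(-81 + d) - 12*d)/8 = √(-12*d + (97 + d)/(-81 + d))/8)
J(x(11)) - 43401 = √((97 + 6 - 12*6*(-81 + 6))/(-81 + 6))/8 - 43401 = √((97 + 6 - 12*6*(-75))/(-75))/8 - 43401 = √(-(97 + 6 + 5400)/75)/8 - 43401 = √(-1/75*5503)/8 - 43401 = √(-5503/75)/8 - 43401 = (I*√16509/15)/8 - 43401 = I*√16509/120 - 43401 = -43401 + I*√16509/120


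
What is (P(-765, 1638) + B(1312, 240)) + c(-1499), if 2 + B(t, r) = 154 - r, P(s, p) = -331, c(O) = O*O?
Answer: 2246582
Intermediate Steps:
c(O) = O**2
B(t, r) = 152 - r (B(t, r) = -2 + (154 - r) = 152 - r)
(P(-765, 1638) + B(1312, 240)) + c(-1499) = (-331 + (152 - 1*240)) + (-1499)**2 = (-331 + (152 - 240)) + 2247001 = (-331 - 88) + 2247001 = -419 + 2247001 = 2246582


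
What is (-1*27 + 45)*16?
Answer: 288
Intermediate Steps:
(-1*27 + 45)*16 = (-27 + 45)*16 = 18*16 = 288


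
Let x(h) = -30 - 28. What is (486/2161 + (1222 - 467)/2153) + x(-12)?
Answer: -267174801/4652633 ≈ -57.424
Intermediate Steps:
x(h) = -58
(486/2161 + (1222 - 467)/2153) + x(-12) = (486/2161 + (1222 - 467)/2153) - 58 = (486*(1/2161) + 755*(1/2153)) - 58 = (486/2161 + 755/2153) - 58 = 2677913/4652633 - 58 = -267174801/4652633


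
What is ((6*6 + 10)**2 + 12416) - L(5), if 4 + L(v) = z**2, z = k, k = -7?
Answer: 14487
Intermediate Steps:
z = -7
L(v) = 45 (L(v) = -4 + (-7)**2 = -4 + 49 = 45)
((6*6 + 10)**2 + 12416) - L(5) = ((6*6 + 10)**2 + 12416) - 1*45 = ((36 + 10)**2 + 12416) - 45 = (46**2 + 12416) - 45 = (2116 + 12416) - 45 = 14532 - 45 = 14487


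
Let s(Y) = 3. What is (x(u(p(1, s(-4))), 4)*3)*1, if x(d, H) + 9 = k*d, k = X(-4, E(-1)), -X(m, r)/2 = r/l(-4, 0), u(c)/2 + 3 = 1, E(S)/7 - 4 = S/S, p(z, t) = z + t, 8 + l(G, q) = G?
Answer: -97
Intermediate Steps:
l(G, q) = -8 + G
p(z, t) = t + z
E(S) = 35 (E(S) = 28 + 7*(S/S) = 28 + 7*1 = 28 + 7 = 35)
u(c) = -4 (u(c) = -6 + 2*1 = -6 + 2 = -4)
X(m, r) = r/6 (X(m, r) = -2*r/(-8 - 4) = -2*r/(-12) = -2*r*(-1)/12 = -(-1)*r/6 = r/6)
k = 35/6 (k = (⅙)*35 = 35/6 ≈ 5.8333)
x(d, H) = -9 + 35*d/6
(x(u(p(1, s(-4))), 4)*3)*1 = ((-9 + (35/6)*(-4))*3)*1 = ((-9 - 70/3)*3)*1 = -97/3*3*1 = -97*1 = -97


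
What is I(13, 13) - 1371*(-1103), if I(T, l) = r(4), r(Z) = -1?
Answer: 1512212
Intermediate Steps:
I(T, l) = -1
I(13, 13) - 1371*(-1103) = -1 - 1371*(-1103) = -1 + 1512213 = 1512212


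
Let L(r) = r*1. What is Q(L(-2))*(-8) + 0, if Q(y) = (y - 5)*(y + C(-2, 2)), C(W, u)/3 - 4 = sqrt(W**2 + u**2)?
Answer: 560 + 336*sqrt(2) ≈ 1035.2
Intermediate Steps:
L(r) = r
C(W, u) = 12 + 3*sqrt(W**2 + u**2)
Q(y) = (-5 + y)*(12 + y + 6*sqrt(2)) (Q(y) = (y - 5)*(y + (12 + 3*sqrt((-2)**2 + 2**2))) = (-5 + y)*(y + (12 + 3*sqrt(4 + 4))) = (-5 + y)*(y + (12 + 3*sqrt(8))) = (-5 + y)*(y + (12 + 3*(2*sqrt(2)))) = (-5 + y)*(y + (12 + 6*sqrt(2))) = (-5 + y)*(12 + y + 6*sqrt(2)))
Q(L(-2))*(-8) + 0 = (-60 + (-2)**2 - 30*sqrt(2) + 7*(-2) + 6*(-2)*sqrt(2))*(-8) + 0 = (-60 + 4 - 30*sqrt(2) - 14 - 12*sqrt(2))*(-8) + 0 = (-70 - 42*sqrt(2))*(-8) + 0 = (560 + 336*sqrt(2)) + 0 = 560 + 336*sqrt(2)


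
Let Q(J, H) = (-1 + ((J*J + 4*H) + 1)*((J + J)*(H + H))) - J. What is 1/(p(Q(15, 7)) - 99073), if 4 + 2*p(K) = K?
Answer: -1/45743 ≈ -2.1861e-5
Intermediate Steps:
Q(J, H) = -1 - J + 4*H*J*(1 + J² + 4*H) (Q(J, H) = (-1 + ((J² + 4*H) + 1)*((2*J)*(2*H))) - J = (-1 + (1 + J² + 4*H)*(4*H*J)) - J = (-1 + 4*H*J*(1 + J² + 4*H)) - J = -1 - J + 4*H*J*(1 + J² + 4*H))
p(K) = -2 + K/2
1/(p(Q(15, 7)) - 99073) = 1/((-2 + (-1 - 1*15 + 4*7*15 + 4*7*15³ + 16*15*7²)/2) - 99073) = 1/((-2 + (-1 - 15 + 420 + 4*7*3375 + 16*15*49)/2) - 99073) = 1/((-2 + (-1 - 15 + 420 + 94500 + 11760)/2) - 99073) = 1/((-2 + (½)*106664) - 99073) = 1/((-2 + 53332) - 99073) = 1/(53330 - 99073) = 1/(-45743) = -1/45743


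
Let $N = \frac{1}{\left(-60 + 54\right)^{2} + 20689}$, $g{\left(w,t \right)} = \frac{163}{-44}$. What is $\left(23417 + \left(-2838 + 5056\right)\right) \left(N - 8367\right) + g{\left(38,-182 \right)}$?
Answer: $- \frac{39118330097147}{182380} \approx -2.1449 \cdot 10^{8}$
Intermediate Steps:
$g{\left(w,t \right)} = - \frac{163}{44}$ ($g{\left(w,t \right)} = 163 \left(- \frac{1}{44}\right) = - \frac{163}{44}$)
$N = \frac{1}{20725}$ ($N = \frac{1}{\left(-6\right)^{2} + 20689} = \frac{1}{36 + 20689} = \frac{1}{20725} \approx 4.8251 \cdot 10^{-5}$)
$\left(23417 + \left(-2838 + 5056\right)\right) \left(N - 8367\right) + g{\left(38,-182 \right)} = \left(23417 + \left(-2838 + 5056\right)\right) \left(\frac{1}{20725} - 8367\right) - \frac{163}{44} = \left(23417 + 2218\right) \left(- \frac{173406074}{20725}\right) - \frac{163}{44} = 25635 \left(- \frac{173406074}{20725}\right) - \frac{163}{44} = - \frac{889052941398}{4145} - \frac{163}{44} = - \frac{39118330097147}{182380}$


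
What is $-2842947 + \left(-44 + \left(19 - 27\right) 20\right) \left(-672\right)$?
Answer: $-2705859$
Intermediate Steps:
$-2842947 + \left(-44 + \left(19 - 27\right) 20\right) \left(-672\right) = -2842947 + \left(-44 - 160\right) \left(-672\right) = -2842947 - -137088 = -2842947 + 137088 = -2705859$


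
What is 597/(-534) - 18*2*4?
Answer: -25831/178 ≈ -145.12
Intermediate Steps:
597/(-534) - 18*2*4 = 597*(-1/534) - 36*4 = -199/178 - 1*144 = -199/178 - 144 = -25831/178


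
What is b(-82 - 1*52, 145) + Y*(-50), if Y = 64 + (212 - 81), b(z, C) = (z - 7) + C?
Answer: -9746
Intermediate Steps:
b(z, C) = -7 + C + z (b(z, C) = (-7 + z) + C = -7 + C + z)
Y = 195 (Y = 64 + 131 = 195)
b(-82 - 1*52, 145) + Y*(-50) = (-7 + 145 + (-82 - 1*52)) + 195*(-50) = (-7 + 145 + (-82 - 52)) - 9750 = (-7 + 145 - 134) - 9750 = 4 - 9750 = -9746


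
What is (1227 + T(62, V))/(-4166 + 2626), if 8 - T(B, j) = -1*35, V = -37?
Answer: -127/154 ≈ -0.82468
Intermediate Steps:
T(B, j) = 43 (T(B, j) = 8 - (-1)*35 = 8 - 1*(-35) = 8 + 35 = 43)
(1227 + T(62, V))/(-4166 + 2626) = (1227 + 43)/(-4166 + 2626) = 1270/(-1540) = 1270*(-1/1540) = -127/154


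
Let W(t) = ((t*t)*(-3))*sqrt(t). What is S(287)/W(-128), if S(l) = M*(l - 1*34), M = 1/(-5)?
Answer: -253*I*sqrt(2)/3932160 ≈ -9.0992e-5*I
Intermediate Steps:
M = -1/5 ≈ -0.20000
S(l) = 34/5 - l/5 (S(l) = -(l - 1*34)/5 = -(l - 34)/5 = -(-34 + l)/5 = 34/5 - l/5)
W(t) = -3*t**(5/2) (W(t) = (t**2*(-3))*sqrt(t) = (-3*t**2)*sqrt(t) = -3*t**(5/2))
S(287)/W(-128) = (34/5 - 1/5*287)/((-393216*I*sqrt(2))) = (34/5 - 287/5)/((-393216*I*sqrt(2))) = -253*I*sqrt(2)/786432/5 = -253*I*sqrt(2)/3932160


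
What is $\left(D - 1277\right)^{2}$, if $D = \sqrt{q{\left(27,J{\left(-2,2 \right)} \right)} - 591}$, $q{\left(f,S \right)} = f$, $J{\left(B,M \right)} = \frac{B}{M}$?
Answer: $1630165 - 5108 i \sqrt{141} \approx 1.6302 \cdot 10^{6} - 60654.0 i$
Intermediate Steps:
$D = 2 i \sqrt{141}$ ($D = \sqrt{27 - 591} = \sqrt{-564} = 2 i \sqrt{141} \approx 23.749 i$)
$\left(D - 1277\right)^{2} = \left(2 i \sqrt{141} - 1277\right)^{2} = \left(-1277 + 2 i \sqrt{141}\right)^{2}$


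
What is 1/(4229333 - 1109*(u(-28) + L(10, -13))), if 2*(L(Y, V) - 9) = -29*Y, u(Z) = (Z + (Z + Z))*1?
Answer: 1/4473313 ≈ 2.2355e-7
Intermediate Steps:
u(Z) = 3*Z (u(Z) = (Z + 2*Z)*1 = (3*Z)*1 = 3*Z)
L(Y, V) = 9 - 29*Y/2 (L(Y, V) = 9 + (-29*Y)/2 = 9 - 29*Y/2)
1/(4229333 - 1109*(u(-28) + L(10, -13))) = 1/(4229333 - 1109*(3*(-28) + (9 - 29/2*10))) = 1/(4229333 - 1109*(-84 + (9 - 145))) = 1/(4229333 - 1109*(-84 - 136)) = 1/(4229333 - 1109*(-220)) = 1/(4229333 + 243980) = 1/4473313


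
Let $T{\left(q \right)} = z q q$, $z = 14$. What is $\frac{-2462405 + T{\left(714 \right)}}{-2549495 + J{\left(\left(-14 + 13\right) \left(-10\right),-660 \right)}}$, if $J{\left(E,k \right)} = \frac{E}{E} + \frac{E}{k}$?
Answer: $- \frac{308532774}{168266605} \approx -1.8336$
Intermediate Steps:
$T{\left(q \right)} = 14 q^{2}$ ($T{\left(q \right)} = 14 q q = 14 q^{2}$)
$J{\left(E,k \right)} = 1 + \frac{E}{k}$
$\frac{-2462405 + T{\left(714 \right)}}{-2549495 + J{\left(\left(-14 + 13\right) \left(-10\right),-660 \right)}} = \frac{-2462405 + 14 \cdot 714^{2}}{-2549495 + \frac{\left(-14 + 13\right) \left(-10\right) - 660}{-660}} = \frac{-2462405 + 14 \cdot 509796}{-2549495 - \frac{\left(-1\right) \left(-10\right) - 660}{660}} = \frac{-2462405 + 7137144}{-2549495 - \frac{10 - 660}{660}} = \frac{4674739}{-2549495 - - \frac{65}{66}} = \frac{4674739}{-2549495 + \frac{65}{66}} = \frac{4674739}{- \frac{168266605}{66}} = 4674739 \left(- \frac{66}{168266605}\right) = - \frac{308532774}{168266605}$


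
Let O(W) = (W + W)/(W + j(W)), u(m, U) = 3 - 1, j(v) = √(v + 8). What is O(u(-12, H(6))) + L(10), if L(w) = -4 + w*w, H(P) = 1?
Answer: 284/3 + 2*√10/3 ≈ 96.775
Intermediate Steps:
j(v) = √(8 + v)
u(m, U) = 2
L(w) = -4 + w²
O(W) = 2*W/(W + √(8 + W)) (O(W) = (W + W)/(W + √(8 + W)) = (2*W)/(W + √(8 + W)) = 2*W/(W + √(8 + W)))
O(u(-12, H(6))) + L(10) = 2*2/(2 + √(8 + 2)) + (-4 + 10²) = 2*2/(2 + √10) + (-4 + 100) = 4/(2 + √10) + 96 = 96 + 4/(2 + √10)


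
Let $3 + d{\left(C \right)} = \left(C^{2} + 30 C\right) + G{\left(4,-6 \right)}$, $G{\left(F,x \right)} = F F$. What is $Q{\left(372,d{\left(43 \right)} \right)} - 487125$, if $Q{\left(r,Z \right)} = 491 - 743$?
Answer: $-487377$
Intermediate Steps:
$G{\left(F,x \right)} = F^{2}$
$d{\left(C \right)} = 13 + C^{2} + 30 C$ ($d{\left(C \right)} = -3 + \left(\left(C^{2} + 30 C\right) + 4^{2}\right) = -3 + \left(\left(C^{2} + 30 C\right) + 16\right) = -3 + \left(16 + C^{2} + 30 C\right) = 13 + C^{2} + 30 C$)
$Q{\left(r,Z \right)} = -252$ ($Q{\left(r,Z \right)} = 491 - 743 = -252$)
$Q{\left(372,d{\left(43 \right)} \right)} - 487125 = -252 - 487125 = -487377$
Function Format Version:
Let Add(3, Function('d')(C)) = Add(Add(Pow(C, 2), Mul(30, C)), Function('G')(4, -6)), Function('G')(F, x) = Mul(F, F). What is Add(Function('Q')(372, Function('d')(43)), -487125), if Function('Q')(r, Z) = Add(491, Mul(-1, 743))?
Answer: -487377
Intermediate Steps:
Function('G')(F, x) = Pow(F, 2)
Function('d')(C) = Add(13, Pow(C, 2), Mul(30, C)) (Function('d')(C) = Add(-3, Add(Add(Pow(C, 2), Mul(30, C)), Pow(4, 2))) = Add(-3, Add(Add(Pow(C, 2), Mul(30, C)), 16)) = Add(-3, Add(16, Pow(C, 2), Mul(30, C))) = Add(13, Pow(C, 2), Mul(30, C)))
Function('Q')(r, Z) = -252 (Function('Q')(r, Z) = Add(491, -743) = -252)
Add(Function('Q')(372, Function('d')(43)), -487125) = Add(-252, -487125) = -487377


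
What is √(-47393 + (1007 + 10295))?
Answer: I*√36091 ≈ 189.98*I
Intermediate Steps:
√(-47393 + (1007 + 10295)) = √(-47393 + 11302) = √(-36091) = I*√36091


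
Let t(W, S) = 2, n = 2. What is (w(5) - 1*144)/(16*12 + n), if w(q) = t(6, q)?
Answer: -71/97 ≈ -0.73196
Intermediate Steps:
w(q) = 2
(w(5) - 1*144)/(16*12 + n) = (2 - 1*144)/(16*12 + 2) = (2 - 144)/(192 + 2) = -142/194 = -142*1/194 = -71/97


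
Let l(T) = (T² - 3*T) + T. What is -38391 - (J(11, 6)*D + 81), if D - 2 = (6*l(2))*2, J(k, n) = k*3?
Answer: -38538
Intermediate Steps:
J(k, n) = 3*k
l(T) = T² - 2*T
D = 2 (D = 2 + (6*(2*(-2 + 2)))*2 = 2 + (6*(2*0))*2 = 2 + (6*0)*2 = 2 + 0*2 = 2 + 0 = 2)
-38391 - (J(11, 6)*D + 81) = -38391 - ((3*11)*2 + 81) = -38391 - (33*2 + 81) = -38391 - (66 + 81) = -38391 - 1*147 = -38391 - 147 = -38538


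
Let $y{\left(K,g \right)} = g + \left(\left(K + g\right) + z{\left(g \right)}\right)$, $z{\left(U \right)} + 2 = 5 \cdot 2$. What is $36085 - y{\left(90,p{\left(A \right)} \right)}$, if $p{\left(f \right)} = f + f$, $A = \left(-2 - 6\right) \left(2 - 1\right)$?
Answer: $36019$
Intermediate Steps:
$z{\left(U \right)} = 8$ ($z{\left(U \right)} = -2 + 5 \cdot 2 = -2 + 10 = 8$)
$A = -8$ ($A = \left(-8\right) 1 = -8$)
$p{\left(f \right)} = 2 f$
$y{\left(K,g \right)} = 8 + K + 2 g$ ($y{\left(K,g \right)} = g + \left(\left(K + g\right) + 8\right) = g + \left(8 + K + g\right) = 8 + K + 2 g$)
$36085 - y{\left(90,p{\left(A \right)} \right)} = 36085 - \left(8 + 90 + 2 \cdot 2 \left(-8\right)\right) = 36085 - \left(8 + 90 + 2 \left(-16\right)\right) = 36085 - \left(8 + 90 - 32\right) = 36085 - 66 = 36019$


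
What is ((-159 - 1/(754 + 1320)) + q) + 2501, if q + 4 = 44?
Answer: 4940267/2074 ≈ 2382.0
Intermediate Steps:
q = 40 (q = -4 + 44 = 40)
((-159 - 1/(754 + 1320)) + q) + 2501 = ((-159 - 1/(754 + 1320)) + 40) + 2501 = ((-159 - 1/2074) + 40) + 2501 = (-329767/2074 + 40) + 2501 = -246807/2074 + 2501 = 4940267/2074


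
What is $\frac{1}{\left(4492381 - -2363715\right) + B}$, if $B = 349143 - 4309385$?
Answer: $\frac{1}{2895854} \approx 3.4532 \cdot 10^{-7}$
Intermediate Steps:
$B = -3960242$
$\frac{1}{\left(4492381 - -2363715\right) + B} = \frac{1}{\left(4492381 - -2363715\right) - 3960242} = \frac{1}{\left(4492381 + 2363715\right) - 3960242} = \frac{1}{6856096 - 3960242} = \frac{1}{2895854}$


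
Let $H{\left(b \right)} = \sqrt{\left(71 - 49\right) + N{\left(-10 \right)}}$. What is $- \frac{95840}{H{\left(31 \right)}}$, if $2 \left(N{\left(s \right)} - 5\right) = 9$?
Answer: $- \frac{95840 \sqrt{14}}{21} \approx -17076.0$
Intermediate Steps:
$N{\left(s \right)} = \frac{19}{2}$ ($N{\left(s \right)} = 5 + \frac{1}{2} \cdot 9 = 5 + \frac{9}{2} = \frac{19}{2}$)
$H{\left(b \right)} = \frac{3 \sqrt{14}}{2}$ ($H{\left(b \right)} = \sqrt{\left(71 - 49\right) + \frac{19}{2}} = \sqrt{22 + \frac{19}{2}} = \sqrt{\frac{63}{2}} = \frac{3 \sqrt{14}}{2}$)
$- \frac{95840}{H{\left(31 \right)}} = - \frac{95840}{\frac{3}{2} \sqrt{14}} = - 95840 \frac{\sqrt{14}}{21} = - \frac{95840 \sqrt{14}}{21}$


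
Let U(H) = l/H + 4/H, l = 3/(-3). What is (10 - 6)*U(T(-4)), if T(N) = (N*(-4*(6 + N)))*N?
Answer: -3/32 ≈ -0.093750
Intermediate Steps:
l = -1 (l = 3*(-1/3) = -1)
T(N) = N**2*(-24 - 4*N) (T(N) = (N*(-24 - 4*N))*N = N**2*(-24 - 4*N))
U(H) = 3/H (U(H) = -1/H + 4/H = 3/H)
(10 - 6)*U(T(-4)) = (10 - 6)*(3/((4*(-4)**2*(-6 - 1*(-4))))) = 4*(3/((4*16*(-6 + 4)))) = 4*(3/((4*16*(-2)))) = 4*(3/(-128)) = 4*(3*(-1/128)) = 4*(-3/128) = -3/32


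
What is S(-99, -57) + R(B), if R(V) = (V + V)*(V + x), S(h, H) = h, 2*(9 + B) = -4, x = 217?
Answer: -4631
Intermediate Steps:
B = -11 (B = -9 + (1/2)*(-4) = -9 - 2 = -11)
R(V) = 2*V*(217 + V) (R(V) = (V + V)*(V + 217) = (2*V)*(217 + V) = 2*V*(217 + V))
S(-99, -57) + R(B) = -99 + 2*(-11)*(217 - 11) = -99 + 2*(-11)*206 = -99 - 4532 = -4631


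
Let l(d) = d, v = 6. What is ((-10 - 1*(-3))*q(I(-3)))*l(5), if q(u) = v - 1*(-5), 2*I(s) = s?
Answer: -385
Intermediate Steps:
I(s) = s/2
q(u) = 11 (q(u) = 6 - 1*(-5) = 6 + 5 = 11)
((-10 - 1*(-3))*q(I(-3)))*l(5) = ((-10 - 1*(-3))*11)*5 = ((-10 + 3)*11)*5 = -7*11*5 = -77*5 = -385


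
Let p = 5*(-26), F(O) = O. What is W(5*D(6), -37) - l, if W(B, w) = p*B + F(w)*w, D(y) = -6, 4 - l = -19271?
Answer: -14006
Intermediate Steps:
l = 19275 (l = 4 - 1*(-19271) = 4 + 19271 = 19275)
p = -130
W(B, w) = w² - 130*B (W(B, w) = -130*B + w*w = -130*B + w² = w² - 130*B)
W(5*D(6), -37) - l = ((-37)² - 650*(-6)) - 1*19275 = (1369 - 130*(-30)) - 19275 = (1369 + 3900) - 19275 = 5269 - 19275 = -14006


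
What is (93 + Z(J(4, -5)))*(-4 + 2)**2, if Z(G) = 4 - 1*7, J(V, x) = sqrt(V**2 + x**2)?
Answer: 360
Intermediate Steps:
Z(G) = -3 (Z(G) = 4 - 7 = -3)
(93 + Z(J(4, -5)))*(-4 + 2)**2 = (93 - 3)*(-4 + 2)**2 = 90*(-2)**2 = 90*4 = 360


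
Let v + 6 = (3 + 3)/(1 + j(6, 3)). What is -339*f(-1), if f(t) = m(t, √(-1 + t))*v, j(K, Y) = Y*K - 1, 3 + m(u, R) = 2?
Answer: -1921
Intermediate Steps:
m(u, R) = -1 (m(u, R) = -3 + 2 = -1)
j(K, Y) = -1 + K*Y (j(K, Y) = K*Y - 1 = -1 + K*Y)
v = -17/3 (v = -6 + (3 + 3)/(1 + (-1 + 6*3)) = -6 + 6/(1 + (-1 + 18)) = -6 + 6/(1 + 17) = -6 + 6/18 = -6 + 6*(1/18) = -6 + ⅓ = -17/3 ≈ -5.6667)
f(t) = 17/3 (f(t) = -1*(-17/3) = 17/3)
-339*f(-1) = -339*17/3 = -1921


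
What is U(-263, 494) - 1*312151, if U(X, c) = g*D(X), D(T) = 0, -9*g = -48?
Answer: -312151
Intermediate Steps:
g = 16/3 (g = -⅑*(-48) = 16/3 ≈ 5.3333)
U(X, c) = 0 (U(X, c) = (16/3)*0 = 0)
U(-263, 494) - 1*312151 = 0 - 1*312151 = 0 - 312151 = -312151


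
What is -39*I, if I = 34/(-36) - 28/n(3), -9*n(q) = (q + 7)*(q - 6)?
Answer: 10933/30 ≈ 364.43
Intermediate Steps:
n(q) = -(-6 + q)*(7 + q)/9 (n(q) = -(q + 7)*(q - 6)/9 = -(7 + q)*(-6 + q)/9 = -(-6 + q)*(7 + q)/9)
I = -841/90 (I = 34/(-36) - 28/(14/3 - ⅑*3 - ⅑*3²) = 34*(-1/36) - 28/(14/3 - ⅓ - ⅑*9) = -17/18 - 28/(14/3 - ⅓ - 1) = -17/18 - 28/10/3 = -17/18 - 28*3/10 = -17/18 - 42/5 = -841/90 ≈ -9.3445)
-39*I = -39*(-841/90) = 10933/30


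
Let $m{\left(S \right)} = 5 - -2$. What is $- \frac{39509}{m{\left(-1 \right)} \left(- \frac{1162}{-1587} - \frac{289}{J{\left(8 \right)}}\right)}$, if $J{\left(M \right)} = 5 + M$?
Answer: $\frac{815110179}{3104759} \approx 262.54$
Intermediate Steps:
$m{\left(S \right)} = 7$ ($m{\left(S \right)} = 5 + 2 = 7$)
$- \frac{39509}{m{\left(-1 \right)} \left(- \frac{1162}{-1587} - \frac{289}{J{\left(8 \right)}}\right)} = - \frac{39509}{7 \left(- \frac{1162}{-1587} - \frac{289}{5 + 8}\right)} = - \frac{39509}{7 \left(\left(-1162\right) \left(- \frac{1}{1587}\right) - \frac{289}{13}\right)} = - \frac{39509}{7 \left(\frac{1162}{1587} - \frac{289}{13}\right)} = - \frac{39509}{7 \left(- \frac{443537}{20631}\right)} = - \frac{39509}{- \frac{3104759}{20631}} = \left(-39509\right) \left(- \frac{20631}{3104759}\right) = \frac{815110179}{3104759}$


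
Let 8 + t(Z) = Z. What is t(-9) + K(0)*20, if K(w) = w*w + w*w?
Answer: -17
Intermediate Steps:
t(Z) = -8 + Z
K(w) = 2*w**2 (K(w) = w**2 + w**2 = 2*w**2)
t(-9) + K(0)*20 = (-8 - 9) + (2*0**2)*20 = -17 + (2*0)*20 = -17 + 0*20 = -17 + 0 = -17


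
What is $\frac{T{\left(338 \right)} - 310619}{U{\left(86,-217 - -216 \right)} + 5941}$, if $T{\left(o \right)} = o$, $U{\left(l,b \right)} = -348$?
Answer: $- \frac{310281}{5593} \approx -55.477$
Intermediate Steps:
$\frac{T{\left(338 \right)} - 310619}{U{\left(86,-217 - -216 \right)} + 5941} = \frac{338 - 310619}{-348 + 5941} = - \frac{310281}{5593}$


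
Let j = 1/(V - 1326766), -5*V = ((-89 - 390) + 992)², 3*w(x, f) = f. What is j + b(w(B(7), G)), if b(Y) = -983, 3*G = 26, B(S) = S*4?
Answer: -6779750022/6896999 ≈ -983.00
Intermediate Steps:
B(S) = 4*S
G = 26/3 (G = (⅓)*26 = 26/3 ≈ 8.6667)
w(x, f) = f/3
V = -263169/5 (V = -((-89 - 390) + 992)²/5 = -(-479 + 992)²/5 = -⅕*513² = -⅕*263169 = -263169/5 ≈ -52634.)
j = -5/6896999 (j = 1/(-263169/5 - 1326766) = 1/(-6896999/5) = -5/6896999 ≈ -7.2495e-7)
j + b(w(B(7), G)) = -5/6896999 - 983 = -6779750022/6896999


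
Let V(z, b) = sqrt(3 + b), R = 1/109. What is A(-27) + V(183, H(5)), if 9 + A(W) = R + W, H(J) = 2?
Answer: -3923/109 + sqrt(5) ≈ -33.755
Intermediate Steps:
R = 1/109 ≈ 0.0091743
A(W) = -980/109 + W (A(W) = -9 + (1/109 + W) = -980/109 + W)
A(-27) + V(183, H(5)) = (-980/109 - 27) + sqrt(3 + 2) = -3923/109 + sqrt(5)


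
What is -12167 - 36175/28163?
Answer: -342695396/28163 ≈ -12168.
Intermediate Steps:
-12167 - 36175/28163 = -342695396/28163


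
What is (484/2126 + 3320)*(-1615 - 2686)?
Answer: -15179958002/1063 ≈ -1.4280e+7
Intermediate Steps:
(484/2126 + 3320)*(-1615 - 2686) = (484*(1/2126) + 3320)*(-4301) = (242/1063 + 3320)*(-4301) = (3529402/1063)*(-4301) = -15179958002/1063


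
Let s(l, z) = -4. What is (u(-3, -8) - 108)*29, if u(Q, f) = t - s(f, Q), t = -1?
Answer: -3045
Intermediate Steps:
u(Q, f) = 3 (u(Q, f) = -1 - 1*(-4) = -1 + 4 = 3)
(u(-3, -8) - 108)*29 = (3 - 108)*29 = -105*29 = -3045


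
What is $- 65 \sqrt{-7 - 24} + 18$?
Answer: $18 - 65 i \sqrt{31} \approx 18.0 - 361.9 i$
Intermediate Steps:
$- 65 \sqrt{-7 - 24} + 18 = - 65 \sqrt{-31} + 18 = - 65 i \sqrt{31} + 18 = 18 - 65 i \sqrt{31}$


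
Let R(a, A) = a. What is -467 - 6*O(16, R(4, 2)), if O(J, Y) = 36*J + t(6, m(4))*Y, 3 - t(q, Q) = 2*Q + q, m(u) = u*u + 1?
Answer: -3035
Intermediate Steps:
m(u) = 1 + u² (m(u) = u² + 1 = 1 + u²)
t(q, Q) = 3 - q - 2*Q (t(q, Q) = 3 - (2*Q + q) = 3 - (q + 2*Q) = 3 + (-q - 2*Q) = 3 - q - 2*Q)
O(J, Y) = -37*Y + 36*J (O(J, Y) = 36*J + (3 - 1*6 - 2*(1 + 4²))*Y = 36*J + (3 - 6 - 2*(1 + 16))*Y = 36*J + (3 - 6 - 2*17)*Y = 36*J + (3 - 6 - 34)*Y = 36*J - 37*Y = -37*Y + 36*J)
-467 - 6*O(16, R(4, 2)) = -467 - 6*(-37*4 + 36*16) = -467 - 6*(-148 + 576) = -467 - 6*428 = -467 - 2568 = -3035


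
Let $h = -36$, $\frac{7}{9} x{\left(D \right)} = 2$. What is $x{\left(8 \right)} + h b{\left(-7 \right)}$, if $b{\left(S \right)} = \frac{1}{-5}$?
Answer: $\frac{342}{35} \approx 9.7714$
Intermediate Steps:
$x{\left(D \right)} = \frac{18}{7}$ ($x{\left(D \right)} = \frac{9}{7} \cdot 2 = \frac{18}{7}$)
$b{\left(S \right)} = - \frac{1}{5}$
$x{\left(8 \right)} + h b{\left(-7 \right)} = \frac{18}{7} - - \frac{36}{5} = \frac{18}{7} + \frac{36}{5} = \frac{342}{35}$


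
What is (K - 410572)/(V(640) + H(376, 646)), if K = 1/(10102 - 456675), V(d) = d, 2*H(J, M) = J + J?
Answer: -183350369757/453718168 ≈ -404.11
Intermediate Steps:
H(J, M) = J (H(J, M) = (J + J)/2 = (2*J)/2 = J)
K = -1/446573 (K = 1/(-446573) = -1/446573 ≈ -2.2393e-6)
(K - 410572)/(V(640) + H(376, 646)) = (-1/446573 - 410572)/(640 + 376) = -183350369757/446573/1016 = -183350369757/446573*1/1016 = -183350369757/453718168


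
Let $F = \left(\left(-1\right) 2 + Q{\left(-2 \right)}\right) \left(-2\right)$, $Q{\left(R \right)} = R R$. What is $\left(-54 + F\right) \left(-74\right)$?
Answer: $4292$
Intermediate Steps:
$Q{\left(R \right)} = R^{2}$
$F = -4$ ($F = \left(\left(-1\right) 2 + \left(-2\right)^{2}\right) \left(-2\right) = \left(-2 + 4\right) \left(-2\right) = 2 \left(-2\right) = -4$)
$\left(-54 + F\right) \left(-74\right) = \left(-54 - 4\right) \left(-74\right) = \left(-58\right) \left(-74\right) = 4292$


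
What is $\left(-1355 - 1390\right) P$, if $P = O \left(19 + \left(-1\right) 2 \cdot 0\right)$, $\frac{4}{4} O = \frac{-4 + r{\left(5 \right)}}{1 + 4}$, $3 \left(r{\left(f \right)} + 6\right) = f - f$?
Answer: $104310$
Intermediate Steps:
$r{\left(f \right)} = -6$ ($r{\left(f \right)} = -6 + \frac{f - f}{3} = -6 + \frac{1}{3} \cdot 0 = -6 + 0 = -6$)
$O = -2$ ($O = \frac{-4 - 6}{1 + 4} = - \frac{10}{5} = \left(-10\right) \frac{1}{5} = -2$)
$P = -38$ ($P = - 2 \left(19 + \left(-1\right) 2 \cdot 0\right) = - 2 \left(19 - 0\right) = - 2 \left(19 + 0\right) = \left(-2\right) 19 = -38$)
$\left(-1355 - 1390\right) P = \left(-1355 - 1390\right) \left(-38\right) = \left(-2745\right) \left(-38\right) = 104310$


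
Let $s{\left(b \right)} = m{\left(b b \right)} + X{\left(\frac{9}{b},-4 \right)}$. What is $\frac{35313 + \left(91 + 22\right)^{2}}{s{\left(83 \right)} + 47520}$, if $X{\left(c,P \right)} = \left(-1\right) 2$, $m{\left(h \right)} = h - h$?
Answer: $\frac{24041}{23759} \approx 1.0119$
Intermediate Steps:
$m{\left(h \right)} = 0$
$X{\left(c,P \right)} = -2$
$s{\left(b \right)} = -2$ ($s{\left(b \right)} = 0 - 2 = -2$)
$\frac{35313 + \left(91 + 22\right)^{2}}{s{\left(83 \right)} + 47520} = \frac{35313 + \left(91 + 22\right)^{2}}{-2 + 47520} = \frac{35313 + 113^{2}}{47518} = \left(35313 + 12769\right) \frac{1}{47518} = 48082 \cdot \frac{1}{47518} = \frac{24041}{23759}$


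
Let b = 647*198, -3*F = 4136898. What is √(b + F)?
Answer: 2*I*√312715 ≈ 1118.4*I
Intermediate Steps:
F = -1378966 (F = -⅓*4136898 = -1378966)
b = 128106
√(b + F) = √(128106 - 1378966) = √(-1250860) = 2*I*√312715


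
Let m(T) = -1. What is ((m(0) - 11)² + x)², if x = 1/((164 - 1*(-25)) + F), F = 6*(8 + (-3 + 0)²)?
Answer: 1756029025/84681 ≈ 20737.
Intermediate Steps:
F = 102 (F = 6*(8 + (-3)²) = 6*(8 + 9) = 6*17 = 102)
x = 1/291 (x = 1/((164 - 1*(-25)) + 102) = 1/((164 + 25) + 102) = 1/(189 + 102) = 1/291 ≈ 0.0034364)
((m(0) - 11)² + x)² = ((-1 - 11)² + 1/291)² = ((-12)² + 1/291)² = (144 + 1/291)² = (41905/291)² = 1756029025/84681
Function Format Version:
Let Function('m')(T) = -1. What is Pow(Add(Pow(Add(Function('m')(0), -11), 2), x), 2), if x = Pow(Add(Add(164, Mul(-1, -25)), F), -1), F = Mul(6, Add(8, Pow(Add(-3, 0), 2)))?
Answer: Rational(1756029025, 84681) ≈ 20737.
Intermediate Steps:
F = 102 (F = Mul(6, Add(8, Pow(-3, 2))) = Mul(6, Add(8, 9)) = Mul(6, 17) = 102)
x = Rational(1, 291) (x = Pow(Add(Add(164, Mul(-1, -25)), 102), -1) = Pow(Add(Add(164, 25), 102), -1) = Pow(Add(189, 102), -1) = Pow(291, -1) = Rational(1, 291) ≈ 0.0034364)
Pow(Add(Pow(Add(Function('m')(0), -11), 2), x), 2) = Pow(Add(Pow(Add(-1, -11), 2), Rational(1, 291)), 2) = Pow(Add(Pow(-12, 2), Rational(1, 291)), 2) = Pow(Add(144, Rational(1, 291)), 2) = Pow(Rational(41905, 291), 2) = Rational(1756029025, 84681)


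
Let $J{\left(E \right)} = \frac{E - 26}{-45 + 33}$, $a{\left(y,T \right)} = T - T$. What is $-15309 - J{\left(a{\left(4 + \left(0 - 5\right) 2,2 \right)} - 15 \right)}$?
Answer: $- \frac{183749}{12} \approx -15312.0$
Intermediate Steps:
$a{\left(y,T \right)} = 0$
$J{\left(E \right)} = \frac{13}{6} - \frac{E}{12}$ ($J{\left(E \right)} = \frac{-26 + E}{-12} = \left(-26 + E\right) \left(- \frac{1}{12}\right) = \frac{13}{6} - \frac{E}{12}$)
$-15309 - J{\left(a{\left(4 + \left(0 - 5\right) 2,2 \right)} - 15 \right)} = -15309 - \left(\frac{13}{6} - \frac{0 - 15}{12}\right) = -15309 - \left(\frac{13}{6} - - \frac{5}{4}\right) = -15309 - \left(\frac{13}{6} + \frac{5}{4}\right) = -15309 - \frac{41}{12} = - \frac{183749}{12}$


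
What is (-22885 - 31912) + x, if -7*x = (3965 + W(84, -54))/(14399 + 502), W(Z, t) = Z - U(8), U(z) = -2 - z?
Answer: -1905238246/34769 ≈ -54797.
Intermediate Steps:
W(Z, t) = 10 + Z (W(Z, t) = Z - (-2 - 1*8) = Z - (-2 - 8) = Z - 1*(-10) = Z + 10 = 10 + Z)
x = -1353/34769 (x = -(3965 + (10 + 84))/(7*(14399 + 502)) = -(3965 + 94)/(7*14901) = -4059/(7*14901) = -⅐*1353/4967 = -1353/34769 ≈ -0.038914)
(-22885 - 31912) + x = (-22885 - 31912) - 1353/34769 = -54797 - 1353/34769 = -1905238246/34769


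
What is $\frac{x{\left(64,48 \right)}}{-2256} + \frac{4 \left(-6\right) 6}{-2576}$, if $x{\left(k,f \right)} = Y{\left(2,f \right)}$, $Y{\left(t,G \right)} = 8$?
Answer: $\frac{2377}{45402} \approx 0.052355$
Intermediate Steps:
$x{\left(k,f \right)} = 8$
$\frac{x{\left(64,48 \right)}}{-2256} + \frac{4 \left(-6\right) 6}{-2576} = \frac{8}{-2256} + \frac{4 \left(-6\right) 6}{-2576} = 8 \left(- \frac{1}{2256}\right) + \left(-24\right) 6 \left(- \frac{1}{2576}\right) = - \frac{1}{282} - - \frac{9}{161} = - \frac{1}{282} + \frac{9}{161} = \frac{2377}{45402}$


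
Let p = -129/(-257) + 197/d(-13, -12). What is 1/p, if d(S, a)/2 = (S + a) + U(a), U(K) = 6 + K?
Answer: -15934/42631 ≈ -0.37377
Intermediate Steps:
d(S, a) = 12 + 2*S + 4*a (d(S, a) = 2*((S + a) + (6 + a)) = 2*(6 + S + 2*a) = 12 + 2*S + 4*a)
p = -42631/15934 (p = -129/(-257) + 197/(12 + 2*(-13) + 4*(-12)) = -129*(-1/257) + 197/(12 - 26 - 48) = 129/257 + 197/(-62) = 129/257 + 197*(-1/62) = 129/257 - 197/62 = -42631/15934 ≈ -2.6755)
1/p = 1/(-42631/15934) = -15934/42631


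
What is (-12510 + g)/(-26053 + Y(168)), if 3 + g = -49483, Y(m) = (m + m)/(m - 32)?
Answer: 1053932/442859 ≈ 2.3798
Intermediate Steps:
Y(m) = 2*m/(-32 + m) (Y(m) = (2*m)/(-32 + m) = 2*m/(-32 + m))
g = -49486 (g = -3 - 49483 = -49486)
(-12510 + g)/(-26053 + Y(168)) = (-12510 - 49486)/(-26053 + 2*168/(-32 + 168)) = -61996/(-26053 + 2*168/136) = -61996/(-26053 + 2*168*(1/136)) = -61996/(-26053 + 42/17) = -61996/(-442859/17) = -61996*(-17/442859) = 1053932/442859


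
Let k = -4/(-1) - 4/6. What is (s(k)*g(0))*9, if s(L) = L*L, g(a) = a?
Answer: 0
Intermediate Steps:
k = 10/3 (k = -4*(-1) - 4*⅙ = 4 - ⅔ = 10/3 ≈ 3.3333)
s(L) = L²
(s(k)*g(0))*9 = ((10/3)²*0)*9 = ((100/9)*0)*9 = 0*9 = 0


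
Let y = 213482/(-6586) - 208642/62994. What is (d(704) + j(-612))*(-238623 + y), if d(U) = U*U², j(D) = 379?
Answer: -2878958699345670529053/34573207 ≈ -8.3271e+13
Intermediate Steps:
d(U) = U³
y = -3705550330/103719621 (y = 213482*(-1/6586) - 208642*1/62994 = -106741/3293 - 104321/31497 = -3705550330/103719621 ≈ -35.727)
(d(704) + j(-612))*(-238623 + y) = (704³ + 379)*(-238623 - 3705550330/103719621) = (348913664 + 379)*(-24753592672213/103719621) = 348914043*(-24753592672213/103719621) = -2878958699345670529053/34573207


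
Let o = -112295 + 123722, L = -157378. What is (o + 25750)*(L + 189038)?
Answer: 1177023820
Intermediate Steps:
o = 11427
(o + 25750)*(L + 189038) = (11427 + 25750)*(-157378 + 189038) = 37177*31660 = 1177023820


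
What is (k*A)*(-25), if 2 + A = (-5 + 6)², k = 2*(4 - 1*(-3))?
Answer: 350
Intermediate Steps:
k = 14 (k = 2*(4 + 3) = 2*7 = 14)
A = -1 (A = -2 + (-5 + 6)² = -2 + 1² = -2 + 1 = -1)
(k*A)*(-25) = (14*(-1))*(-25) = -14*(-25) = 350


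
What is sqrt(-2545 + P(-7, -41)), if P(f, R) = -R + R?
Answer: I*sqrt(2545) ≈ 50.448*I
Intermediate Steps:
P(f, R) = 0
sqrt(-2545 + P(-7, -41)) = sqrt(-2545 + 0) = sqrt(-2545) = I*sqrt(2545)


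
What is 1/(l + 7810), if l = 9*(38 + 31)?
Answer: 1/8431 ≈ 0.00011861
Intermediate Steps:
l = 621 (l = 9*69 = 621)
1/(l + 7810) = 1/(621 + 7810) = 1/8431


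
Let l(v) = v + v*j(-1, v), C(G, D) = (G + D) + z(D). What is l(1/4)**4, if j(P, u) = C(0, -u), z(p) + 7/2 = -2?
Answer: 130321/65536 ≈ 1.9885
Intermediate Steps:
z(p) = -11/2 (z(p) = -7/2 - 2 = -11/2)
C(G, D) = -11/2 + D + G (C(G, D) = (G + D) - 11/2 = (D + G) - 11/2 = -11/2 + D + G)
j(P, u) = -11/2 - u (j(P, u) = -11/2 - u + 0 = -11/2 - u)
l(v) = v + v*(-11/2 - v)
l(1/4)**4 = (-1/2*(9 + 2/4)/4)**4 = (-1/2*1/4*(9 + 2*(1/4)))**4 = (-1/2*1/4*(9 + 1/2))**4 = (-1/2*1/4*19/2)**4 = (-19/16)**4 = 130321/65536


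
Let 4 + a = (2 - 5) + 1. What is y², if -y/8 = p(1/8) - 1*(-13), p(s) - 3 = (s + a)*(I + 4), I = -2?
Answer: 1156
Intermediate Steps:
a = -6 (a = -4 + ((2 - 5) + 1) = -4 + (-3 + 1) = -4 - 2 = -6)
p(s) = -9 + 2*s (p(s) = 3 + (s - 6)*(-2 + 4) = 3 + (-6 + s)*2 = 3 + (-12 + 2*s) = -9 + 2*s)
y = -34 (y = -8*((-9 + 2/8) - 1*(-13)) = -8*((-9 + 2*(⅛)) + 13) = -8*((-9 + ¼) + 13) = -8*(-35/4 + 13) = -8*17/4 = -34)
y² = (-34)² = 1156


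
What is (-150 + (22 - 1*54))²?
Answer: 33124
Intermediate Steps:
(-150 + (22 - 1*54))² = (-150 + (22 - 54))² = (-150 - 32)² = (-182)² = 33124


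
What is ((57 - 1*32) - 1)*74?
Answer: 1776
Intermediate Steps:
((57 - 1*32) - 1)*74 = ((57 - 32) - 1)*74 = (25 - 1)*74 = 24*74 = 1776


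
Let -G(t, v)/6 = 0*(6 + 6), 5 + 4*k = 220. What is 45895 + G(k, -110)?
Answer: 45895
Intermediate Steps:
k = 215/4 (k = -5/4 + (¼)*220 = -5/4 + 55 = 215/4 ≈ 53.750)
G(t, v) = 0 (G(t, v) = -0*(6 + 6) = -0*12 = -6*0 = 0)
45895 + G(k, -110) = 45895 + 0 = 45895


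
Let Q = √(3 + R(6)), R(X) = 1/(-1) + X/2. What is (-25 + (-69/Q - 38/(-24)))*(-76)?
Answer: 5339/3 + 5244*√5/5 ≈ 4124.9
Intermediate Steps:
R(X) = -1 + X/2 (R(X) = 1*(-1) + X*(½) = -1 + X/2)
Q = √5 (Q = √(3 + (-1 + (½)*6)) = √(3 + (-1 + 3)) = √(3 + 2) = √5 ≈ 2.2361)
(-25 + (-69/Q - 38/(-24)))*(-76) = (-25 + (-69*√5/5 - 38/(-24)))*(-76) = (-25 + (-69*√5/5 - 38*(-1/24)))*(-76) = (-25 + (-69*√5/5 + 19/12))*(-76) = (-25 + (19/12 - 69*√5/5))*(-76) = (-281/12 - 69*√5/5)*(-76) = 5339/3 + 5244*√5/5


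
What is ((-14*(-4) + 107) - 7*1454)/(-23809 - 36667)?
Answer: 10015/60476 ≈ 0.16560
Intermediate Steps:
((-14*(-4) + 107) - 7*1454)/(-23809 - 36667) = ((56 + 107) - 10178)/(-60476) = (163 - 10178)*(-1/60476) = -10015*(-1/60476) = 10015/60476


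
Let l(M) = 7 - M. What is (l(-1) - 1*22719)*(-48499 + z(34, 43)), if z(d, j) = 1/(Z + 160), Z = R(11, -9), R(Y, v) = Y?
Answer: 188349772208/171 ≈ 1.1015e+9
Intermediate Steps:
Z = 11
z(d, j) = 1/171 (z(d, j) = 1/(11 + 160) = 1/171)
(l(-1) - 1*22719)*(-48499 + z(34, 43)) = ((7 - 1*(-1)) - 1*22719)*(-48499 + 1/171) = ((7 + 1) - 22719)*(-8293328/171) = (8 - 22719)*(-8293328/171) = -22711*(-8293328/171) = 188349772208/171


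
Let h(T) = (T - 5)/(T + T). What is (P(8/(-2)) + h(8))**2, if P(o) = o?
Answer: 3721/256 ≈ 14.535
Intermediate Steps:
h(T) = (-5 + T)/(2*T) (h(T) = (-5 + T)/((2*T)) = (-5 + T)*(1/(2*T)) = (-5 + T)/(2*T))
(P(8/(-2)) + h(8))**2 = (8/(-2) + (1/2)*(-5 + 8)/8)**2 = (8*(-1/2) + (1/2)*(1/8)*3)**2 = (-4 + 3/16)**2 = (-61/16)**2 = 3721/256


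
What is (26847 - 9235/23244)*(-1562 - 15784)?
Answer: -1804048853803/3874 ≈ -4.6568e+8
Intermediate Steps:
(26847 - 9235/23244)*(-1562 - 15784) = (26847 - 9235*1/23244)*(-17346) = (26847 - 9235/23244)*(-17346) = (624022433/23244)*(-17346) = -1804048853803/3874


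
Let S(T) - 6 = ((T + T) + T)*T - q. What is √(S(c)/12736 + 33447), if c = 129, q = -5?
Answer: √84780154274/1592 ≈ 182.90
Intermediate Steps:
S(T) = 11 + 3*T² (S(T) = 6 + (((T + T) + T)*T - 1*(-5)) = 6 + ((2*T + T)*T + 5) = 6 + ((3*T)*T + 5) = 6 + (3*T² + 5) = 6 + (5 + 3*T²) = 11 + 3*T²)
√(S(c)/12736 + 33447) = √((11 + 3*129²)/12736 + 33447) = √((11 + 3*16641)*(1/12736) + 33447) = √((11 + 49923)*(1/12736) + 33447) = √(49934*(1/12736) + 33447) = √(24967/6368 + 33447) = √(213015463/6368) = √84780154274/1592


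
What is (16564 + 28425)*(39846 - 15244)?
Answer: 1106819378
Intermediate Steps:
(16564 + 28425)*(39846 - 15244) = 44989*24602 = 1106819378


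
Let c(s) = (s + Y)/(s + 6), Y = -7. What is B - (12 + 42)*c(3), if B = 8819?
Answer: 8843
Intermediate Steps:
c(s) = (-7 + s)/(6 + s) (c(s) = (s - 7)/(s + 6) = (-7 + s)/(6 + s))
B - (12 + 42)*c(3) = 8819 - (12 + 42)*(-7 + 3)/(6 + 3) = 8819 - 54*-4/9 = 8819 - 54*(1/9)*(-4) = 8819 - 54*(-4)/9 = 8819 - 1*(-24) = 8819 + 24 = 8843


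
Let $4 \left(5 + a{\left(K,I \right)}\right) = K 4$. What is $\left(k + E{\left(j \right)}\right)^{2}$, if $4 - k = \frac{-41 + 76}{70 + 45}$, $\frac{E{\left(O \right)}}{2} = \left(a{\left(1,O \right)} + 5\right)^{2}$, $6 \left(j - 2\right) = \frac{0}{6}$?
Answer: $\frac{17161}{529} \approx 32.44$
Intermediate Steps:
$a{\left(K,I \right)} = -5 + K$ ($a{\left(K,I \right)} = -5 + \frac{K 4}{4} = -5 + \frac{4 K}{4} = -5 + K$)
$j = 2$ ($j = 2 + \frac{0 \cdot \frac{1}{6}}{6} = 2 + \frac{1}{6} \cdot 0 = 2 + 0 = 2$)
$E{\left(O \right)} = 2$ ($E{\left(O \right)} = 2 \left(\left(-5 + 1\right) + 5\right)^{2} = 2 \left(-4 + 5\right)^{2} = 2 \cdot 1^{2} = 2 \cdot 1 = 2$)
$k = \frac{85}{23}$ ($k = 4 - \frac{-41 + 76}{70 + 45} = 4 - \frac{35}{115} = 4 - 35 \cdot \frac{1}{115} = 4 - \frac{7}{23} = \frac{85}{23} \approx 3.6957$)
$\left(k + E{\left(j \right)}\right)^{2} = \left(\frac{85}{23} + 2\right)^{2} = \left(\frac{131}{23}\right)^{2} = \frac{17161}{529}$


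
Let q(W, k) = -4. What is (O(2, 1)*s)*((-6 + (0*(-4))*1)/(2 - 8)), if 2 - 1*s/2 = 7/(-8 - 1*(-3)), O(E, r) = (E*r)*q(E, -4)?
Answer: -272/5 ≈ -54.400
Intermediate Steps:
O(E, r) = -4*E*r (O(E, r) = (E*r)*(-4) = -4*E*r)
s = 34/5 (s = 4 - 14/(-8 - 1*(-3)) = 4 - 14/(-8 + 3) = 4 - 14/(-5) = 4 - 14*(-1)/5 = 4 - 2*(-7/5) = 4 + 14/5 = 34/5 ≈ 6.8000)
(O(2, 1)*s)*((-6 + (0*(-4))*1)/(2 - 8)) = (-4*2*1*(34/5))*((-6 + (0*(-4))*1)/(2 - 8)) = (-8*34/5)*((-6 + 0*1)/(-6)) = -272*(-6 + 0)*(-1)/(5*6) = -(-1632)*(-1)/(5*6) = -272/5*1 = -272/5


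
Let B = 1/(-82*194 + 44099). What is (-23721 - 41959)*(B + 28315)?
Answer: -52427625942880/28191 ≈ -1.8597e+9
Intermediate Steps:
B = 1/28191 (B = 1/(-15908 + 44099) = 1/28191 ≈ 3.5472e-5)
(-23721 - 41959)*(B + 28315) = (-23721 - 41959)*(1/28191 + 28315) = -65680*798228166/28191 = -52427625942880/28191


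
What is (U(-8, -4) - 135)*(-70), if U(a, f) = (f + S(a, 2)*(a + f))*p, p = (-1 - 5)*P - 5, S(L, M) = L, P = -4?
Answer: -112910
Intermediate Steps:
p = 19 (p = (-1 - 5)*(-4) - 5 = -6*(-4) - 5 = 24 - 5 = 19)
U(a, f) = 19*f + 19*a*(a + f) (U(a, f) = (f + a*(a + f))*19 = 19*f + 19*a*(a + f))
(U(-8, -4) - 135)*(-70) = ((19*(-4) + 19*(-8)² + 19*(-8)*(-4)) - 135)*(-70) = ((-76 + 19*64 + 608) - 135)*(-70) = ((-76 + 1216 + 608) - 135)*(-70) = (1748 - 135)*(-70) = 1613*(-70) = -112910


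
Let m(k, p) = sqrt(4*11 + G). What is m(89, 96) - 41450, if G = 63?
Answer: -41450 + sqrt(107) ≈ -41440.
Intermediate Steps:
m(k, p) = sqrt(107) (m(k, p) = sqrt(4*11 + 63) = sqrt(44 + 63) = sqrt(107))
m(89, 96) - 41450 = sqrt(107) - 41450 = -41450 + sqrt(107)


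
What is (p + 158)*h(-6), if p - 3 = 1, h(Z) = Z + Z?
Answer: -1944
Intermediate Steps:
h(Z) = 2*Z
p = 4 (p = 3 + 1 = 4)
(p + 158)*h(-6) = (4 + 158)*(2*(-6)) = 162*(-12) = -1944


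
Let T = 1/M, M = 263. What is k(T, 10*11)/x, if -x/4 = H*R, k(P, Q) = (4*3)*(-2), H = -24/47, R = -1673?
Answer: 47/6692 ≈ 0.0070233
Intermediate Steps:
H = -24/47 (H = -24*1/47 = -24/47 ≈ -0.51064)
T = 1/263 ≈ 0.0038023
k(P, Q) = -24 (k(P, Q) = 12*(-2) = -24)
x = -160608/47 (x = -(-96)*(-1673)/47 = -4*40152/47 = -160608/47 ≈ -3417.2)
k(T, 10*11)/x = -24/(-160608/47) = -24*(-47/160608) = 47/6692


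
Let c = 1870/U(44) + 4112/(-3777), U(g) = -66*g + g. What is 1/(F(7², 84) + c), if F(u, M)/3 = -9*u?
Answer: -98202/130092367 ≈ -0.00075486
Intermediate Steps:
F(u, M) = -27*u (F(u, M) = 3*(-9*u) = -27*u)
U(g) = -65*g
c = -171121/98202 (c = 1870/((-65*44)) + 4112/(-3777) = 1870/(-2860) + 4112*(-1/3777) = 1870*(-1/2860) - 4112/3777 = -17/26 - 4112/3777 = -171121/98202 ≈ -1.7425)
1/(F(7², 84) + c) = 1/(-27*7² - 171121/98202) = 1/(-27*49 - 171121/98202) = 1/(-1323 - 171121/98202) = 1/(-130092367/98202) = -98202/130092367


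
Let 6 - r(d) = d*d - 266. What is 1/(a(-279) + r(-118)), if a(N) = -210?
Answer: -1/13862 ≈ -7.2140e-5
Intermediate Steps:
r(d) = 272 - d² (r(d) = 6 - (d*d - 266) = 6 - (d² - 266) = 6 - (-266 + d²) = 6 + (266 - d²) = 272 - d²)
1/(a(-279) + r(-118)) = 1/(-210 + (272 - 1*(-118)²)) = 1/(-210 + (272 - 1*13924)) = 1/(-210 + (272 - 13924)) = 1/(-210 - 13652) = 1/(-13862) = -1/13862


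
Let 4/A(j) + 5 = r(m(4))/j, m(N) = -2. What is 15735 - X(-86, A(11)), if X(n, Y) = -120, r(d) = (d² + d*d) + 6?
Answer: 15855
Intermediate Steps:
r(d) = 6 + 2*d² (r(d) = (d² + d²) + 6 = 2*d² + 6 = 6 + 2*d²)
A(j) = 4/(-5 + 14/j) (A(j) = 4/(-5 + (6 + 2*(-2)²)/j) = 4/(-5 + (6 + 2*4)/j) = 4/(-5 + (6 + 8)/j) = 4/(-5 + 14/j))
15735 - X(-86, A(11)) = 15735 - 1*(-120) = 15735 + 120 = 15855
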